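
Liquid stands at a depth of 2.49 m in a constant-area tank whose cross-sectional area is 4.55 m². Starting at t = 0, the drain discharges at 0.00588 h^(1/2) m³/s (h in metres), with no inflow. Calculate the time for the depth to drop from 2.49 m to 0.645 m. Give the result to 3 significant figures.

1200 s

A dh/dt = −Q_out = −0.00588 √h.
∫ h^(−1/2) dh = −(0.00588/A) ∫ dt, giving 2√h = 2√h₀ − (0.00588/A) t.
t = 2A(√h₀ − √h)/0.00588 = 2·4.55·(√2.49 − √0.645)/0.00588
  = 9.1000 × (1.5780 − 0.80312) / 0.00588 = 1199.2 s.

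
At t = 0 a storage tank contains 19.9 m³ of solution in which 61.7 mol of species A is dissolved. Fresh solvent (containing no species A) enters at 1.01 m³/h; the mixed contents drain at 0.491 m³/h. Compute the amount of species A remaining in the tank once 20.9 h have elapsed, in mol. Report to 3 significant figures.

40.9 mol

Total volume: dV/dt = Q_in − Q_out = 0.51900 m³/h, so V(t) = 19.9 + 0.51900 t and V(20.9) = 30.747 m³.
Species balance (pure solvent in): dm/dt = −Q_out · m/V(t).
dm/m = −Q_out dt/(V₀ + 0.51900 t); integrating gives ln(m/m₀) = −(Q_out/(Q_in−Q_out)) ln(V/V₀).
m = m₀ (V₀/V)^(Q_out/(Q_in−Q_out)) = 61.7 × (19.9/30.747)^(0.94605) = 40.882 mol.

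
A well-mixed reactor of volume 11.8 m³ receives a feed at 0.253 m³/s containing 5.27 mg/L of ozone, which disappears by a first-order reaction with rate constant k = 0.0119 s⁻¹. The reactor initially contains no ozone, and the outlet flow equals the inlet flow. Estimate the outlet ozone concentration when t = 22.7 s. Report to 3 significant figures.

V dC/dt = Q(C_in − C) − k V C.
dC/dt = (Q/V) C_in − (Q/V + k) C; effective rate a = Q/V + k = 0.021441 + 0.0119 = 0.033341 s⁻¹.
C_ss = Q C_in/(Q + kV) = 3.3890 mg/L; C(t) = C_ss + (C₀ − C_ss) e^(−a t).
C(22.7) = 3.3890 + (-3.3890)·e^(−0.033341·22.7) = 3.3890 + (-3.3890)·0.46915 = 1.7991 mg/L.

1.80 mg/L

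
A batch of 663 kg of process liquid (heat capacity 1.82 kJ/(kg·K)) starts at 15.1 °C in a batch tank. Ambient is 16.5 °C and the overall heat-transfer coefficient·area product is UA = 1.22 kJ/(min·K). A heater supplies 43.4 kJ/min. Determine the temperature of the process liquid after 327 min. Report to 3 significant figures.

Energy balance: M c_p dT/dt = −UA(T − T_amb) + Q̇.
dT/dt = (T_ss − T)/τ with T_ss = T_amb + Q̇/UA = 16.5 + 43.4/1.22 = 52.074 °C, τ = M c_p/UA = 663·1.82/1.22 = 989.07 min.
Solution: T(t) = T_ss + (T₀ − T_ss) e^(−t/τ).
T(327) = 52.074 + (-36.974)·0.71848 = 25.509 °C.

25.5 °C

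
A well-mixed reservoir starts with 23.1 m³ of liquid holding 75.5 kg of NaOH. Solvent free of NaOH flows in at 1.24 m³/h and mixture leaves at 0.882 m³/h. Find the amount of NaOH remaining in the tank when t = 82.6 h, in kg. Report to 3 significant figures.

Let m(t) be the amount of NaOH. Volume: V(t) = V₀ + (Q_in − Q_out) t = 23.1 + 0.35800 t; V(82.6) = 52.671 m³.
Solute balance: dm/dt = 0 − Q_out C = −Q_out m/V(t).
dm/m = −Q_out dt/(V₀ + 0.35800 t); integrating gives ln(m/m₀) = −(Q_out/(Q_in−Q_out)) ln(V/V₀).
m = m₀ (V₀/V)^(Q_out/(Q_in−Q_out)) = 75.5 × (23.1/52.671)^(2.4637) = 9.9095 kg.

9.91 kg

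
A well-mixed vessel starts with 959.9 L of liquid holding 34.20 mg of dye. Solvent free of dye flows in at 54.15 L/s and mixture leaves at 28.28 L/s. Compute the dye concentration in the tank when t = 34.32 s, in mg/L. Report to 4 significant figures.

Let m(t) be the amount of dye. Volume: V(t) = V₀ + (Q_in − Q_out) t = 959.9 + 25.8700 t; V(34.32) = 1847.76 L.
Species balance (pure solvent in): dm/dt = −Q_out · m/V(t).
Separate: dm/m = −Q_out dt/V(t) ⇒ ln(m/m₀) = −(Q_out/(Q_in−Q_out)) ln(V/V₀).
m = m₀ (V₀/V)^(Q_out/(Q_in−Q_out)) = 34.20 × (959.9/1847.76)^(1.09316) = 16.7152 mg.
C = m/V = 16.7152/1847.76 = 0.00904619 mg/L.

0.009046 mg/L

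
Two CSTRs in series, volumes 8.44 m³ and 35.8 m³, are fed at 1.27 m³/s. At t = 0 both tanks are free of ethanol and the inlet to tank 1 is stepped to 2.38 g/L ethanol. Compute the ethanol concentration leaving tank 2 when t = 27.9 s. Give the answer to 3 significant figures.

1.23 g/L

Each tank obeys Vᵢ dCᵢ/dt = Q(Cᵢ₋₁ − Cᵢ), so τᵢ = Vᵢ/Q.
τ₁ = 8.44/1.27 = 6.6457 s; τ₂ = 35.8/1.27 = 28.189 s.
Solving the cascade with C₁(0)=C₂(0)=0 gives C₂(t) = C_in[1 − (τ₁ e^(−t/τ₁) − τ₂ e^(−t/τ₂))/(τ₁ − τ₂)].
At t = 27.9: e^(−t/τ₁) = 0.015022, e^(−t/τ₂) = 0.37167.
C₂ = 2.38·[1 − (6.6457·0.015022 − 28.189·0.37167)/(-21.543)] = 2.38·0.51831 = 1.2336 g/L.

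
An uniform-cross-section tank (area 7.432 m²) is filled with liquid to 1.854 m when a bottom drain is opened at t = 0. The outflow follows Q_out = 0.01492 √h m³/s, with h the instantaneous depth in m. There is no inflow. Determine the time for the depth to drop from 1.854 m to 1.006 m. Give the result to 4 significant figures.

357.3 s

With no inflow, A dh/dt = −0.01492 √h.
This is separable: 2 d(√h)/dt = −0.01492/A, so √h = √h₀ − (0.01492/(2A)) t.
t = 2A(√h₀ − √h)/0.01492 = 2·7.432·(√1.854 − √1.006)/0.01492
  = 14.8640 × (1.36162 − 1.00300) / 0.01492 = 357.275 s.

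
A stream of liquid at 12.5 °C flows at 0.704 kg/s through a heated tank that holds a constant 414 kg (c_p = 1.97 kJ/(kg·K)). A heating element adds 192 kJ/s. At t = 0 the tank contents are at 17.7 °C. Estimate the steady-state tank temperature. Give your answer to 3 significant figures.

Heat balance on the well-mixed liquid: M c_p dT/dt = ṁ c_p (T_in − T) + 192.
At steady state dT/dt = 0 ⇒ T_ss = T_in + Q̇/(ṁ c_p) = 12.5 + 192/(0.704·1.97) = 150.94 °C.

151 °C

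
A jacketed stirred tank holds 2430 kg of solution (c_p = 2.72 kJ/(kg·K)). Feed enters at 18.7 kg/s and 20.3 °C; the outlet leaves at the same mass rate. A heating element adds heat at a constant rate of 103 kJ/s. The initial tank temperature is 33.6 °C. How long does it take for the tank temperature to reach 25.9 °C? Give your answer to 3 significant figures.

M c_p dT/dt = ṁ c_p (T_in − T) + Q̇.
τ = M/ṁ = 129.95 s; T_ss = T_in + Q̇/(ṁ c_p) = 22.325 °C.
T(t) = T_ss + (T₀ − T_ss) e^(−t/τ). Set T = 25.9:
e^(−t/τ) = (25.9 − 22.325)/(33.6 − 22.325) = 0.31707
t = −129.95 · ln(0.31707) = 149.26 s.

149 s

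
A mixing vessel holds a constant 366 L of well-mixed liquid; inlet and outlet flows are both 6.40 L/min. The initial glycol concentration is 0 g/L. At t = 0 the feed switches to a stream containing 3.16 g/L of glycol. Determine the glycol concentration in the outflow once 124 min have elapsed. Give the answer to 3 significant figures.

2.80 g/L

Transient balance on the dissolved component: V dC/dt = Q(C_in − C).
Time constant τ = V/Q = 366/6.40 = 57.188 min.
Solution: C(t) = C_in + (C₀ − C_in) e^(−t/τ).
C(124) = 3.16 + (0 − 3.16)·e^(−124/57.188) = 3.16 + (-3.1600)·0.11437 = 2.7986 g/L.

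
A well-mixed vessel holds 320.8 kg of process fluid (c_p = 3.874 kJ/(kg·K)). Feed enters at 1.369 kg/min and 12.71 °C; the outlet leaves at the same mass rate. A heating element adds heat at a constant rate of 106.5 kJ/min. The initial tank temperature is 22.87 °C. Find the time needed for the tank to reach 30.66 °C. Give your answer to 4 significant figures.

360.4 min

Heat balance on the well-mixed liquid: M c_p dT/dt = ṁ c_p (T_in − T) + 106.5.
τ = M/ṁ = 234.332 min; T_ss = T_in + Q̇/(ṁ c_p) = 32.7911 °C.
T(t) = T_ss + (T₀ − T_ss) e^(−t/τ). Set T = 30.66:
e^(−t/τ) = (30.66 − 32.7911)/(22.87 − 32.7911) = 0.214801
t = −234.332 · ln(0.214801) = 360.412 min.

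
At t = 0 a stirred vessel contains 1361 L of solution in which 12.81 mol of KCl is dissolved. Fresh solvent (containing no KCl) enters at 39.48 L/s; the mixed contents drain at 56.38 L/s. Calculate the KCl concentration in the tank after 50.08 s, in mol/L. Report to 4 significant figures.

0.0009706 mol/L

Total volume: dV/dt = Q_in − Q_out = -16.9000 L/s, so V(t) = 1361 − 16.9000 t and V(50.08) = 514.648 L.
Solute balance: dm/dt = 0 − Q_out C = −Q_out m/V(t).
dm/m = −Q_out dt/(V₀ − 16.9000 t); integrating gives ln(m/m₀) = −(Q_out/(Q_in−Q_out)) ln(V/V₀).
m = m₀ (V₀/V)^(Q_out/(Q_in−Q_out)) = 12.81 × (1361/514.648)^(-3.33609) = 0.499524 mol.
C = m/V = 0.499524/514.648 = 0.000970614 mol/L.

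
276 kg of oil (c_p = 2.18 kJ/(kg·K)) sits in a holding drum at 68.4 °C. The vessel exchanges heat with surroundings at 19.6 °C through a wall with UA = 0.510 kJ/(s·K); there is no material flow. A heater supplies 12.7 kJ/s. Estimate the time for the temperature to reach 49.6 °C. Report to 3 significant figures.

1820 s

Lumped-capacitance energy balance: M c_p dT/dt = UA(T_amb − T) + Q̇.
τ = M c_p/UA = 1179.8 s; T_ss = T_amb + Q̇/UA = 19.6 + 12.7/0.510 = 44.502 °C.
T(t) = T_ss + (T₀ − T_ss)e^(−t/τ); set T = 49.6:
t = −τ ln[(T − T_ss)/(T₀ − T_ss)] = −1179.8 · ln(0.21332) = 1822.7 s.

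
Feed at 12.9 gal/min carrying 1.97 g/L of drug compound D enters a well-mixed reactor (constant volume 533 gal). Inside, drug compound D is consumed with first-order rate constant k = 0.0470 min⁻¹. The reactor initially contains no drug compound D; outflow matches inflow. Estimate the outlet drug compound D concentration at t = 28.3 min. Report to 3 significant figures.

V dC/dt = Q(C_in − C) − k V C.
dC/dt = (Q/V) C_in − (Q/V + k) C; effective rate a = Q/V + k = 0.024203 + 0.0470 = 0.071203 min⁻¹.
C_ss = Q C_in/(Q + kV) = 0.66963 g/L; C(t) = C_ss + (C₀ − C_ss) e^(−a t).
C(28.3) = 0.66963 + (-0.66963)·e^(−0.071203·28.3) = 0.66963 + (-0.66963)·0.13332 = 0.58035 g/L.

0.580 g/L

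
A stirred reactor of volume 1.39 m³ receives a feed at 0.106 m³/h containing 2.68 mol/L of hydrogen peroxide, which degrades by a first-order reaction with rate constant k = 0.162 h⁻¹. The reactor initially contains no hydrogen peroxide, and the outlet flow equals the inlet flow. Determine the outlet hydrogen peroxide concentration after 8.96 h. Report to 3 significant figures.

Species balance: V dC/dt = Q C_in − Q C − k V C.
This is linear with rate a = Q/V + k = 0.23826 h⁻¹.
C_ss = Q C_in/(Q + kV) = 0.85778 mol/L; C(t) = C_ss + (C₀ − C_ss) e^(−a t).
C(8.96) = 0.85778 + (-0.85778)·e^(−0.23826·8.96) = 0.85778 + (-0.85778)·0.11827 = 0.75633 mol/L.

0.756 mol/L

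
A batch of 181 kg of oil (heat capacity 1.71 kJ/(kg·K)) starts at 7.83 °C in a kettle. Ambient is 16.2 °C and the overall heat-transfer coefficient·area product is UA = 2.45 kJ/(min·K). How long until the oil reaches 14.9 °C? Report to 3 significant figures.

235 min

Unsteady energy balance on the tank contents: M c_p dT/dt = −UA(T − T_amb).
τ = M c_p/UA = 126.33 min; T_ss = T_amb = 16.200 °C.
T(t) = T_ss + (T₀ − T_ss)e^(−t/τ); set T = 14.9:
t = −τ ln[(T − T_ss)/(T₀ − T_ss)] = −126.33 · ln(0.15532) = 235.26 min.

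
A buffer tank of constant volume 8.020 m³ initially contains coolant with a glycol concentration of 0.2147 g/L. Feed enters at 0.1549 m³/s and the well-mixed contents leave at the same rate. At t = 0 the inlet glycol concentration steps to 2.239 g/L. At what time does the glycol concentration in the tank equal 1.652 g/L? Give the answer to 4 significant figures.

64.10 s

Species balance: V dC/dt = Q(C_in − C) ⇒ τ = V/Q = 51.7753 s.
C(t) = C_in + (C₀ − C_in) e^(−t/τ). Set C = 1.652 and solve for t:
e^(−t/τ) = (C − C_in)/(C₀ − C_in) = (1.652 − 2.239)/(0.2147 − 2.239) = 0.289977
t = −τ ln(…) = 51.7753 × 1.23795 = 64.0955 s.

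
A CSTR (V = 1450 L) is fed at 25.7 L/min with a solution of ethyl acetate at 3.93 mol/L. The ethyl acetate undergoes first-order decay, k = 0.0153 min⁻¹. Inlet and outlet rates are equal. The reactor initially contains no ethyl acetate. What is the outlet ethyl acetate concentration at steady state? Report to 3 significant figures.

2.11 mol/L

Species balance: V dC/dt = Q C_in − Q C − k V C.
Steady state (dC/dt = 0): C_ss = Q C_in/(Q + kV) = C_in/(1 + kV/Q).
C_ss = 25.7·3.93/(25.7 + 0.0153·1450) = 101.00/47.885 = 2.1092 mol/L.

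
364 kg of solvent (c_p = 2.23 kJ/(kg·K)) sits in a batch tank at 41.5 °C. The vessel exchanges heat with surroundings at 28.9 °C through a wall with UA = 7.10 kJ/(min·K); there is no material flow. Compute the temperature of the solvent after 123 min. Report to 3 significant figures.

Lumped-capacitance energy balance: M c_p dT/dt = UA(T_amb − T).
dT/dt = (T_ss − T)/τ with T_ss = T_amb = 28.900 °C, τ = M c_p/UA = 364·2.23/7.10 = 114.33 min.
Solution: T(t) = T_ss + (T₀ − T_ss) e^(−t/τ).
T(123) = 28.900 + (12.600)·0.34100 = 33.197 °C.

33.2 °C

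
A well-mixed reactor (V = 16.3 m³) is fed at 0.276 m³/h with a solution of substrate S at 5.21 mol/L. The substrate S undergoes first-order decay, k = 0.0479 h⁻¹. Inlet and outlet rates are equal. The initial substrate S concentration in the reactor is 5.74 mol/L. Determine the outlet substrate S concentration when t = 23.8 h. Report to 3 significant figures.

V dC/dt = Q(C_in − C) − k V C.
This is linear with rate a = Q/V + k = 0.064833 h⁻¹.
C_ss = Q C_in/(Q + kV) = 1.3607 mol/L; C(t) = C_ss + (C₀ − C_ss) e^(−a t).
C(23.8) = 1.3607 + (4.3793)·e^(−0.064833·23.8) = 1.3607 + (4.3793)·0.21374 = 2.2967 mol/L.

2.30 mol/L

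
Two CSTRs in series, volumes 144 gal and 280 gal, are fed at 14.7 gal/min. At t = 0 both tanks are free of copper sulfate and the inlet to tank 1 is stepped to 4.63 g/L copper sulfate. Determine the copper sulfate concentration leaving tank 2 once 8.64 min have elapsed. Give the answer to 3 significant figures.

0.603 g/L

Species balance on tank i: dCᵢ/dt = (Cᵢ₋₁ − Cᵢ)/τᵢ with τᵢ = Vᵢ/Q.
τ₁ = 144/14.7 = 9.7959 min; τ₂ = 280/14.7 = 19.048 min.
Solving the cascade with C₁(0)=C₂(0)=0 gives C₂(t) = C_in[1 − (τ₁ e^(−t/τ₁) − τ₂ e^(−t/τ₂))/(τ₁ − τ₂)].
At t = 8.64: e^(−t/τ₁) = 0.41395, e^(−t/τ₂) = 0.63534.
C₂ = 4.63·[1 − (9.7959·0.41395 − 19.048·0.63534)/(-9.2517)] = 4.63·0.13026 = 0.60309 g/L.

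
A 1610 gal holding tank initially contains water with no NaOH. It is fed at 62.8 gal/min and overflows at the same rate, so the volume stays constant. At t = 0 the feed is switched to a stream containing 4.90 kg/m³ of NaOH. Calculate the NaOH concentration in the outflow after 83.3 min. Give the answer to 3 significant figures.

Transient balance on the dissolved component: V dC/dt = Q(C_in − C).
Rewrite as dC/dt + C/τ = C_in/τ, τ = V/Q = 25.637 min.
Solution: C(t) = C_in + (C₀ − C_in) e^(−t/τ).
C(83.3) = 4.90 + (0 − 4.90)·e^(−83.3/25.637) = 4.90 + (-4.9000)·0.038805 = 4.7099 kg/m³.

4.71 kg/m³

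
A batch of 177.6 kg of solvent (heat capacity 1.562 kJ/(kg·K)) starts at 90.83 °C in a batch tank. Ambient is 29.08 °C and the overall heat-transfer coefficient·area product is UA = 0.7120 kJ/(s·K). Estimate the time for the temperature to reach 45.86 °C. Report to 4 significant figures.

First-law balance (no shaft work): M c_p dT/dt = −UA(T − T_amb).
τ = M c_p/UA = 389.622 s; T_ss = T_amb = 29.0800 °C.
T(t) = T_ss + (T₀ − T_ss)e^(−t/τ); set T = 45.86:
t = −τ ln[(T − T_ss)/(T₀ − T_ss)] = −389.622 · ln(0.271741) = 507.642 s.

507.6 s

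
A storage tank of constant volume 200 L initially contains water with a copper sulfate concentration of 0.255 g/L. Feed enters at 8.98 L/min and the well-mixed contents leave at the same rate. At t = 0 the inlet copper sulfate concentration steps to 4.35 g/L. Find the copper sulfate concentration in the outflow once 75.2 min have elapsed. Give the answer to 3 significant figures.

4.21 g/L

Accumulation = in − out for the solute gives V dC/dt = Q(C_in − C).
Time constant τ = V/Q = 200/8.98 = 22.272 min.
Integrating: C(t) = C_in + (C₀ − C_in) e^(−t/τ).
C(75.2) = 4.35 + (0.255 − 4.35)·e^(−75.2/22.272) = 4.35 + (-4.0950)·0.034168 = 4.2101 g/L.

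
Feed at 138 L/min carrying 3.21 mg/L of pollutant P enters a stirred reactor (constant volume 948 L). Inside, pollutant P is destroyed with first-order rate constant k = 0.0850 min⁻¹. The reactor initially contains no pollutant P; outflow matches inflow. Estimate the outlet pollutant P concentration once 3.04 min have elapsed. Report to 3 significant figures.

Accumulation = in − out − consumed: V dC/dt = Q C_in − Q C − k V C.
dC/dt = (Q/V) C_in − (Q/V + k) C; effective rate a = Q/V + k = 0.14557 + 0.0850 = 0.23057 min⁻¹.
C_ss = Q C_in/(Q + kV) = 2.0266 mg/L; C(t) = C_ss + (C₀ − C_ss) e^(−a t).
C(3.04) = 2.0266 + (-2.0266)·e^(−0.23057·3.04) = 2.0266 + (-2.0266)·0.49612 = 1.0212 mg/L.

1.02 mg/L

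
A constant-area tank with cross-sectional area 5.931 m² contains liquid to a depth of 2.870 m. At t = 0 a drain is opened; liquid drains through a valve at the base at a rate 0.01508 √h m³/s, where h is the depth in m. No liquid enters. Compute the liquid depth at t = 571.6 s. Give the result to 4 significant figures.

Volume balance on the tank: A dh/dt = −0.01508 √h.
∫ h^(−1/2) dh = −(0.01508/A) ∫ dt, giving 2√h = 2√h₀ − (0.01508/A) t.
√h = √2.870 − 0.01508·571.6/(2·5.931) = 1.69411 − 0.726667 = 0.967440.
h = 0.967440² = 0.935940 m.

0.9359 m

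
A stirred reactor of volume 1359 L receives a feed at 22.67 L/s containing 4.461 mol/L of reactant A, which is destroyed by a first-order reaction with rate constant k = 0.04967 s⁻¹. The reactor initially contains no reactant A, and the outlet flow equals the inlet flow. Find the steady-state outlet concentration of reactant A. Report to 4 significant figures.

1.122 mol/L

Species balance: V dC/dt = Q C_in − Q C − k V C.
Steady state (dC/dt = 0): C_ss = Q C_in/(Q + kV) = C_in/(1 + kV/Q).
C_ss = 22.67·4.461/(22.67 + 0.04967·1359) = 101.131/90.1715 = 1.12154 mol/L.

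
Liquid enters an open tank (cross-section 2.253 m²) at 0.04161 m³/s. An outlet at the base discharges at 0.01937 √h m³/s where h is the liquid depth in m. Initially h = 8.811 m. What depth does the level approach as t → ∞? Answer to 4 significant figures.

4.615 m

Volume balance on the tank: A dh/dt = Q_in − 0.01937 √h. At steady state dh/dt = 0:
Q_in = 0.01937 √h_ss ⇒ √h_ss = 0.04161/0.01937 = 2.14817.
h_ss = 2.14817² = 4.61462 m. (Since h₀ = 8.811 m > h_ss, the level will fall toward this value.)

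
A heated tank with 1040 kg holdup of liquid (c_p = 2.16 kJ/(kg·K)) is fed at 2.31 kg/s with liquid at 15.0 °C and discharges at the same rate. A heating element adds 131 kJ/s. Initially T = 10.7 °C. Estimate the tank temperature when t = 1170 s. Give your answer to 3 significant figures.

39.0 °C

Heat balance on the well-mixed liquid: M c_p dT/dt = ṁ c_p (T_in − T) + 131.
τ = M/ṁ = 450.22 s; T_ss = T_in + Q̇/(ṁ c_p) = 15.0 + 131/(2.31·2.16) = 41.255 °C.
Solution: T(t) = T_ss + (T₀ − T_ss) e^(−t/τ).
T(1170) = 41.255 + (-30.555)·e^(−1170/450.22) = 41.255 + (-30.555)·0.074366 = 38.982 °C.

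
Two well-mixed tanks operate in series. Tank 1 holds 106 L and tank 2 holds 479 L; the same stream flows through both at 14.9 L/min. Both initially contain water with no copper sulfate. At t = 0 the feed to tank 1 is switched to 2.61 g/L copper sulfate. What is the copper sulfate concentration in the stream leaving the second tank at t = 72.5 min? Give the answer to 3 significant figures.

Each tank obeys Vᵢ dCᵢ/dt = Q(Cᵢ₋₁ − Cᵢ), so τᵢ = Vᵢ/Q.
τ₁ = 106/14.9 = 7.1141 min; τ₂ = 479/14.9 = 32.148 min.
Tank 1: C₁ = C_in(1 − e^(−t/τ₁)). Tank 2 (τ₁ ≠ τ₂): C₂ = C_in[1 − (τ₁ e^(−t/τ₁) − τ₂ e^(−t/τ₂))/(τ₁ − τ₂)].
At t = 72.5: e^(−t/τ₁) = 3.7505e-05, e^(−t/τ₂) = 0.10485.
C₂ = 2.61·[1 − (7.1141·3.7505e-05 − 32.148·0.10485)/(-25.034)] = 2.61·0.86536 = 2.2586 g/L.

2.26 g/L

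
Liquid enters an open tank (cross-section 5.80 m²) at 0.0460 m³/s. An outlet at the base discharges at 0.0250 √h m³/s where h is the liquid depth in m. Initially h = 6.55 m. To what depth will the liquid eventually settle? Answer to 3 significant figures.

3.39 m

Volume balance on the tank: A dh/dt = Q_in − 0.0250 √h. At steady state dh/dt = 0:
Q_in = 0.0250 √h_ss ⇒ √h_ss = 0.0460/0.0250 = 1.8400.
h_ss = 1.8400² = 3.3856 m. (Since h₀ = 6.55 m > h_ss, the level will fall toward this value.)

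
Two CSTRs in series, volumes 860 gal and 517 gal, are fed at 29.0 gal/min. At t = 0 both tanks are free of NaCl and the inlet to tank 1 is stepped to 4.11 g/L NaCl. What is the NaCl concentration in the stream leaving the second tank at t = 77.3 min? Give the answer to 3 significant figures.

Each tank obeys Vᵢ dCᵢ/dt = Q(Cᵢ₋₁ − Cᵢ), so τᵢ = Vᵢ/Q.
τ₁ = 860/29.0 = 29.655 min; τ₂ = 517/29.0 = 17.828 min.
Tank 1: C₁ = C_in(1 − e^(−t/τ₁)). Tank 2 (τ₁ ≠ τ₂): C₂ = C_in[1 − (τ₁ e^(−t/τ₁) − τ₂ e^(−t/τ₂))/(τ₁ − τ₂)].
At t = 77.3: e^(−t/τ₁) = 0.073783, e^(−t/τ₂) = 0.013089.
C₂ = 4.11·[1 − (29.655·0.073783 − 17.828·0.013089)/(11.828)] = 4.11·0.83473 = 3.4308 g/L.

3.43 g/L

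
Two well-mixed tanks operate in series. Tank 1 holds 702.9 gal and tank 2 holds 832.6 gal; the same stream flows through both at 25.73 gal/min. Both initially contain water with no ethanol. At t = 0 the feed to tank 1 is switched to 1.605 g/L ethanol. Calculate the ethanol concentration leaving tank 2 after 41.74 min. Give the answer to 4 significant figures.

0.6560 g/L

Time constants: τᵢ = Vᵢ/Q for each well-mixed tank.
τ₁ = 702.9/25.73 = 27.3183 min; τ₂ = 832.6/25.73 = 32.3591 min.
Solving the cascade with C₁(0)=C₂(0)=0 gives C₂(t) = C_in[1 − (τ₁ e^(−t/τ₁) − τ₂ e^(−t/τ₂))/(τ₁ − τ₂)].
At t = 41.74: e^(−t/τ₁) = 0.216988, e^(−t/τ₂) = 0.275298.
C₂ = 1.605·[1 − (27.3183·0.216988 − 32.3591·0.275298)/(-5.04081)] = 1.605·0.408692 = 0.655951 g/L.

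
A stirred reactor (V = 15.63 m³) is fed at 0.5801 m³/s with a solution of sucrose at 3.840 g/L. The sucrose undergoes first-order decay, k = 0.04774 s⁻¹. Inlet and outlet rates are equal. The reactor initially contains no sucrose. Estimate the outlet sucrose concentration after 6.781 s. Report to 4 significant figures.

Species balance: V dC/dt = Q C_in − Q C − k V C.
dC/dt = (Q/V) C_in − (Q/V + k) C; effective rate a = Q/V + k = 0.0371145 + 0.04774 = 0.0848545 s⁻¹.
C_ss = Q C_in/(Q + kV) = 1.67958 g/L; C(t) = C_ss + (C₀ − C_ss) e^(−a t).
C(6.781) = 1.67958 + (-1.67958)·e^(−0.0848545·6.781) = 1.67958 + (-1.67958)·0.562481 = 0.734848 g/L.

0.7348 g/L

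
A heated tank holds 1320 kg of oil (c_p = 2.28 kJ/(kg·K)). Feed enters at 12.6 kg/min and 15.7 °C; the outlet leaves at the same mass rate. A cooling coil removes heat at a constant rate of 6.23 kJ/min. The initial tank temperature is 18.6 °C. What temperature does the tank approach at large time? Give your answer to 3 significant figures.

M c_p dT/dt = ṁ c_p (T_in − T) − Q̇.
At steady state dT/dt = 0 ⇒ T_ss = T_in − Q̇/(ṁ c_p) = 15.7 − 6.23/(12.6·2.28) = 15.483 °C.

15.5 °C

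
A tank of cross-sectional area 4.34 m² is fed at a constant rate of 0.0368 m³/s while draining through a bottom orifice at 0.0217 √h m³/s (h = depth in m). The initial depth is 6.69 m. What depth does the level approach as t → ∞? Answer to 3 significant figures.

Level balance: A dh/dt = 0.0368 − 0.0217 √h. Setting dh/dt = 0:
Q_in = 0.0217 √h_ss ⇒ √h_ss = 0.0368/0.0217 = 1.6959.
h_ss = 1.6959² = 2.8759 m. (Since h₀ = 6.69 m > h_ss, the level will fall toward this value.)

2.88 m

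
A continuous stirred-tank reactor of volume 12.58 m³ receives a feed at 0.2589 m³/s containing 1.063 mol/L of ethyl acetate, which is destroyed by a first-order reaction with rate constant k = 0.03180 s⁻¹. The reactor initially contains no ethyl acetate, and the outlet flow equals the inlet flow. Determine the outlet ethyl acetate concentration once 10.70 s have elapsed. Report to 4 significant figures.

0.1792 mol/L

Accumulation = in − out − consumed: V dC/dt = Q C_in − Q C − k V C.
dC/dt = (Q/V) C_in − (Q/V + k) C; effective rate a = Q/V + k = 0.0205803 + 0.03180 = 0.0523803 s⁻¹.
C_ss = Q C_in/(Q + kV) = 0.417654 mol/L; C(t) = C_ss + (C₀ − C_ss) e^(−a t).
C(10.70) = 0.417654 + (-0.417654)·e^(−0.0523803·10.70) = 0.417654 + (-0.417654)·0.570941 = 0.179198 mol/L.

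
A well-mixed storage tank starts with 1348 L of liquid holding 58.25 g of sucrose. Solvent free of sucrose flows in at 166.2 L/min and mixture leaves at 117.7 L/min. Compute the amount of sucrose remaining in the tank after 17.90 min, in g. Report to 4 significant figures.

17.43 g

Total volume: dV/dt = Q_in − Q_out = 48.5000 L/min, so V(t) = 1348 + 48.5000 t and V(17.90) = 2216.15 L.
Species balance (pure solvent in): dm/dt = −Q_out · m/V(t).
Separate: dm/m = −Q_out dt/V(t) ⇒ ln(m/m₀) = −(Q_out/(Q_in−Q_out)) ln(V/V₀).
m = m₀ (V₀/V)^(Q_out/(Q_in−Q_out)) = 58.25 × (1348/2216.15)^(2.42680) = 17.4312 g.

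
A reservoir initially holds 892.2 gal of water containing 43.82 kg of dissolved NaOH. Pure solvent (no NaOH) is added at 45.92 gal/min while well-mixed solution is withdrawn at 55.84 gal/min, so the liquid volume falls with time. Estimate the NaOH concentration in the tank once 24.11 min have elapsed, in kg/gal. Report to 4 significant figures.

0.01158 kg/gal

Total volume: dV/dt = Q_in − Q_out = -9.92000 gal/min, so V(t) = 892.2 − 9.92000 t and V(24.11) = 653.029 gal.
Solute balance: dm/dt = 0 − Q_out C = −Q_out m/V(t).
Separate: dm/m = −Q_out dt/V(t) ⇒ ln(m/m₀) = −(Q_out/(Q_in−Q_out)) ln(V/V₀).
m = m₀ (V₀/V)^(Q_out/(Q_in−Q_out)) = 43.82 × (892.2/653.029)^(-5.62903) = 7.56433 kg.
C = m/V = 7.56433/653.029 = 0.0115835 kg/gal.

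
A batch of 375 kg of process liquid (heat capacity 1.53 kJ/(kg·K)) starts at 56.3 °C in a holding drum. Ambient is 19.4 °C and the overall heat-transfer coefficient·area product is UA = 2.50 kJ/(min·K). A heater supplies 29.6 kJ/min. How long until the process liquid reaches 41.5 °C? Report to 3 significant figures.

205 min

Energy balance: M c_p dT/dt = −UA(T − T_amb) + Q̇.
τ = M c_p/UA = 229.50 min; T_ss = T_amb + Q̇/UA = 19.4 + 29.6/2.50 = 31.240 °C.
T(t) = T_ss + (T₀ − T_ss)e^(−t/τ); set T = 41.5:
t = −τ ln[(T − T_ss)/(T₀ − T_ss)] = −229.50 · ln(0.40942) = 204.95 min.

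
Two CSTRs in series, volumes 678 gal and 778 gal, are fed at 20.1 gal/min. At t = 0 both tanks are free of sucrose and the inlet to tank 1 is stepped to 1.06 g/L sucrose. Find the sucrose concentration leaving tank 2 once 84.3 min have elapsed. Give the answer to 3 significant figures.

Species balance on tank i: dCᵢ/dt = (Cᵢ₋₁ − Cᵢ)/τᵢ with τᵢ = Vᵢ/Q.
τ₁ = 678/20.1 = 33.731 min; τ₂ = 778/20.1 = 38.706 min.
Tank 1: C₁ = C_in(1 − e^(−t/τ₁)). Tank 2 (τ₁ ≠ τ₂): C₂ = C_in[1 − (τ₁ e^(−t/τ₁) − τ₂ e^(−t/τ₂))/(τ₁ − τ₂)].
At t = 84.3: e^(−t/τ₁) = 0.082154, e^(−t/τ₂) = 0.11328.
C₂ = 1.06·[1 − (33.731·0.082154 − 38.706·0.11328)/(-4.9751)] = 1.06·0.67572 = 0.71626 g/L.

0.716 g/L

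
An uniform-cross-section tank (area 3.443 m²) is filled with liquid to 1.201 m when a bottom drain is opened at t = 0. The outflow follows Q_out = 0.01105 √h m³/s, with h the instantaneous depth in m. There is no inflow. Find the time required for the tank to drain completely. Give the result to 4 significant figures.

A dh/dt = −Q_out = −0.01105 √h.
This is separable: 2 d(√h)/dt = −0.01105/A, so √h = √h₀ − (0.01105/(2A)) t.
Set h = 0: 2√h₀ = (0.01105/A) t_empty ⇒ t_empty = 2A√h₀/0.01105.
t_empty = 2·3.443·√1.201/0.01105 = 6.88600·1.09590/0.01105 = 682.930 s.

682.9 s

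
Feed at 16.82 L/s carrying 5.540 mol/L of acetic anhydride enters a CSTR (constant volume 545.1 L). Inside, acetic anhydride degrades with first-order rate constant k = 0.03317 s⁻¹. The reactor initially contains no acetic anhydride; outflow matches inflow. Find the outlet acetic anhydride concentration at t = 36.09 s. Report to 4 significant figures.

V dC/dt = Q(C_in − C) − k V C.
This is linear with rate a = Q/V + k = 0.0640267 s⁻¹.
C_ss = Q C_in/(Q + kV) = 2.66992 mol/L; C(t) = C_ss + (C₀ − C_ss) e^(−a t).
C(36.09) = 2.66992 + (-2.66992)·e^(−0.0640267·36.09) = 2.66992 + (-2.66992)·0.0991894 = 2.40509 mol/L.

2.405 mol/L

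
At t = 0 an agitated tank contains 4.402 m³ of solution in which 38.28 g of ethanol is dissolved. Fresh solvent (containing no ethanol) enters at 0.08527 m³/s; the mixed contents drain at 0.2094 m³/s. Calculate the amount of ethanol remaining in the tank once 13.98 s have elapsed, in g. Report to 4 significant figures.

Total volume: dV/dt = Q_in − Q_out = -0.124130 m³/s, so V(t) = 4.402 − 0.124130 t and V(13.98) = 2.66666 m³.
Species balance (pure solvent in): dm/dt = −Q_out · m/V(t).
dm/m = −Q_out dt/(V₀ − 0.124130 t); integrating gives ln(m/m₀) = −(Q_out/(Q_in−Q_out)) ln(V/V₀).
m = m₀ (V₀/V)^(Q_out/(Q_in−Q_out)) = 38.28 × (4.402/2.66666)^(-1.68694) = 16.4345 g.

16.43 g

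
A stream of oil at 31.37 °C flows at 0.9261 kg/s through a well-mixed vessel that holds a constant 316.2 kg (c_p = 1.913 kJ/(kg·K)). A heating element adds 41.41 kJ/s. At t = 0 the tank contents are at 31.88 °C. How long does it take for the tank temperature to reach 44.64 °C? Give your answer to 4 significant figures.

M c_p dT/dt = ṁ c_p (T_in − T) + Q̇.
τ = M/ṁ = 341.432 s; T_ss = T_in + Q̇/(ṁ c_p) = 54.7440 °C.
T(t) = T_ss + (T₀ − T_ss) e^(−t/τ). Set T = 44.64:
e^(−t/τ) = (44.64 − 54.7440)/(31.88 − 54.7440) = 0.441917
t = −341.432 · ln(0.441917) = 278.825 s.

278.8 s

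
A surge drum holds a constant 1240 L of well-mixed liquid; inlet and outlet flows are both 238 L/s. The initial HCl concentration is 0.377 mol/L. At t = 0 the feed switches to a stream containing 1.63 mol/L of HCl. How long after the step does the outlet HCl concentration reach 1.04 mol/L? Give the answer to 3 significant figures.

3.92 s

Species balance: V dC/dt = Q(C_in − C) ⇒ τ = V/Q = 5.2101 s.
C(t) = C_in + (C₀ − C_in) e^(−t/τ). Set C = 1.04 and solve for t:
e^(−t/τ) = (C − C_in)/(C₀ − C_in) = (1.04 − 1.63)/(0.377 − 1.63) = 0.47087
t = −τ ln(…) = 5.2101 × 0.75317 = 3.9241 s.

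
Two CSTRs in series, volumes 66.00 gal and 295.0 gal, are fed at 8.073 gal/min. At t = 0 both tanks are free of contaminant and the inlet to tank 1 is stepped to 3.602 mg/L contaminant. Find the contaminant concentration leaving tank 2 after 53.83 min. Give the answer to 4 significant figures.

2.540 mg/L

Each tank obeys Vᵢ dCᵢ/dt = Q(Cᵢ₋₁ − Cᵢ), so τᵢ = Vᵢ/Q.
τ₁ = 66.00/8.073 = 8.17540 min; τ₂ = 295.0/8.073 = 36.5416 min.
Tank 1: C₁ = C_in(1 − e^(−t/τ₁)). Tank 2 (τ₁ ≠ τ₂): C₂ = C_in[1 − (τ₁ e^(−t/τ₁) − τ₂ e^(−t/τ₂))/(τ₁ − τ₂)].
At t = 53.83: e^(−t/τ₁) = 0.00138177, e^(−t/τ₂) = 0.229210.
C₂ = 3.602·[1 − (8.17540·0.00138177 − 36.5416·0.229210)/(-28.3662)] = 3.602·0.705128 = 2.53987 mg/L.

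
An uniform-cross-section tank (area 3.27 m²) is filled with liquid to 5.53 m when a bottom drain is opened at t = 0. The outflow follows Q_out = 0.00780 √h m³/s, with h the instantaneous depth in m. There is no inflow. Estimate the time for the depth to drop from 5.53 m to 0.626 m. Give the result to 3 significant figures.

Mass balance (ρ constant): A dh/dt = −0.00780 √h.
This is separable: 2 d(√h)/dt = −0.00780/A, so √h = √h₀ − (0.00780/(2A)) t.
t = 2A(√h₀ − √h)/0.00780 = 2·3.27·(√5.53 − √0.626)/0.00780
  = 6.5400 × (2.3516 − 0.79120) / 0.00780 = 1308.3 s.

1310 s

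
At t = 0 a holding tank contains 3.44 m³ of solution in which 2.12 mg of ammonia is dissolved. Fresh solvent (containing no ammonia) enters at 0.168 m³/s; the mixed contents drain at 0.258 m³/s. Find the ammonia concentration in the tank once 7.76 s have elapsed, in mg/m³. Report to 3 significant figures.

Total volume: dV/dt = Q_in − Q_out = -0.090000 m³/s, so V(t) = 3.44 − 0.090000 t and V(7.76) = 2.7416 m³.
Species balance (pure solvent in): dm/dt = −Q_out · m/V(t).
Separate: dm/m = −Q_out dt/V(t) ⇒ ln(m/m₀) = −(Q_out/(Q_in−Q_out)) ln(V/V₀).
m = m₀ (V₀/V)^(Q_out/(Q_in−Q_out)) = 2.12 × (3.44/2.7416)^(-2.8667) = 1.1061 mg.
C = m/V = 1.1061/2.7416 = 0.40347 mg/m³.

0.403 mg/m³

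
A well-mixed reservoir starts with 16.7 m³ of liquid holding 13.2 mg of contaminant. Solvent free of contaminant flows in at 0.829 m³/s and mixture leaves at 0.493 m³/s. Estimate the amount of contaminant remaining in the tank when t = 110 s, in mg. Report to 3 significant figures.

Total volume: dV/dt = Q_in − Q_out = 0.33600 m³/s, so V(t) = 16.7 + 0.33600 t and V(110) = 53.660 m³.
Species balance (pure solvent in): dm/dt = −Q_out · m/V(t).
Separate: dm/m = −Q_out dt/V(t) ⇒ ln(m/m₀) = −(Q_out/(Q_in−Q_out)) ln(V/V₀).
m = m₀ (V₀/V)^(Q_out/(Q_in−Q_out)) = 13.2 × (16.7/53.660)^(1.4673) = 2.3811 mg.

2.38 mg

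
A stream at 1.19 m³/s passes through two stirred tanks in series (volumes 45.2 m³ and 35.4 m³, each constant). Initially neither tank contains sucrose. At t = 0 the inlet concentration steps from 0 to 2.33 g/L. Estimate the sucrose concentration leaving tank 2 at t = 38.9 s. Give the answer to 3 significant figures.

0.747 g/L

Time constants: τᵢ = Vᵢ/Q for each well-mixed tank.
τ₁ = 45.2/1.19 = 37.983 s; τ₂ = 35.4/1.19 = 29.748 s.
Tank 1: C₁ = C_in(1 − e^(−t/τ₁)). Tank 2 (τ₁ ≠ τ₂): C₂ = C_in[1 − (τ₁ e^(−t/τ₁) − τ₂ e^(−t/τ₂))/(τ₁ − τ₂)].
At t = 38.9: e^(−t/τ₁) = 0.35911, e^(−t/τ₂) = 0.27045.
C₂ = 2.33·[1 − (37.983·0.35911 − 29.748·0.27045)/(8.2353)] = 2.33·0.32066 = 0.74713 g/L.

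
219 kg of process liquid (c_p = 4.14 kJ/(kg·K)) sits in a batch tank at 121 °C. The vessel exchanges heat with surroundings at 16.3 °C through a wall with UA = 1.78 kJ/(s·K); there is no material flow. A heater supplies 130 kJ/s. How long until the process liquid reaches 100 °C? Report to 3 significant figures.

554 s

Lumped-capacitance energy balance: M c_p dT/dt = UA(T_amb − T) + Q̇.
τ = M c_p/UA = 509.36 s; T_ss = T_amb + Q̇/UA = 16.3 + 130/1.78 = 89.334 °C.
T(t) = T_ss + (T₀ − T_ss)e^(−t/τ); set T = 100:
t = −τ ln[(T − T_ss)/(T₀ − T_ss)] = −509.36 · ln(0.33683) = 554.27 s.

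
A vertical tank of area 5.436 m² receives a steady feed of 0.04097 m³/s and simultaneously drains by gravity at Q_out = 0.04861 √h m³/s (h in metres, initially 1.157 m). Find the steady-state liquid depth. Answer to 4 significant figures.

Level balance: A dh/dt = 0.04097 − 0.04861 √h. Setting dh/dt = 0:
Q_in = 0.04861 √h_ss ⇒ √h_ss = 0.04097/0.04861 = 0.842831.
h_ss = 0.842831² = 0.710364 m. (Since h₀ = 1.157 m > h_ss, the level will fall toward this value.)

0.7104 m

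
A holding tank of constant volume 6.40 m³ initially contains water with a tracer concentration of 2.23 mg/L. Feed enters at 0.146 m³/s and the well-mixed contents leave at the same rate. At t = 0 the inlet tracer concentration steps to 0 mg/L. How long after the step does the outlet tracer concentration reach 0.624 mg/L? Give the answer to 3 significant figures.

55.8 s

Transient balance on the dissolved component: V dC/dt = Q(C_in − C), so τ = V/Q = 43.836 s.
C(t) = C_in + (C₀ − C_in) e^(−t/τ). Set C = 0.624 and solve for t:
e^(−t/τ) = (C − C_in)/(C₀ − C_in) = (0.624 − 0)/(2.23 − 0) = 0.27982
t = −τ ln(…) = 43.836 × 1.2736 = 55.829 s.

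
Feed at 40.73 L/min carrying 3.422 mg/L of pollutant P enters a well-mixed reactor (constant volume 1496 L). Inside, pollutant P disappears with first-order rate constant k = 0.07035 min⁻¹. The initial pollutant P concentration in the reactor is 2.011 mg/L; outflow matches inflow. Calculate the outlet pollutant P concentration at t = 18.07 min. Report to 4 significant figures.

Accumulation = in − out − consumed: V dC/dt = Q C_in − Q C − k V C.
dC/dt = (Q/V) C_in − (Q/V + k) C; effective rate a = Q/V + k = 0.0272259 + 0.07035 = 0.0975759 min⁻¹.
C_ss = Q C_in/(Q + kV) = 0.954817 mg/L; C(t) = C_ss + (C₀ − C_ss) e^(−a t).
C(18.07) = 0.954817 + (1.05618)·e^(−0.0975759·18.07) = 0.954817 + (1.05618)·0.171496 = 1.13595 mg/L.

1.136 mg/L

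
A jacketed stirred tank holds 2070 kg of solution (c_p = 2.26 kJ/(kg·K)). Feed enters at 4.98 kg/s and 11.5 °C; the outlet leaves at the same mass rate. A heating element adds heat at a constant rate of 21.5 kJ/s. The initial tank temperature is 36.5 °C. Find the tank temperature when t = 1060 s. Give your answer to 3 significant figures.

15.2 °C

First-law balance (no shaft work): M c_p dT/dt = ṁ c_p (T_in − T) + 21.5.
τ = M/ṁ = 415.66 s; T_ss = T_in + Q̇/(ṁ c_p) = 11.5 + 21.5/(4.98·2.26) = 13.410 °C.
T approaches T_ss exponentially: T(t) = T_ss + (T₀ − T_ss) e^(−t/τ).
T(1060) = 13.410 + (23.090)·e^(−1060/415.66) = 13.410 + (23.090)·0.078070 = 15.213 °C.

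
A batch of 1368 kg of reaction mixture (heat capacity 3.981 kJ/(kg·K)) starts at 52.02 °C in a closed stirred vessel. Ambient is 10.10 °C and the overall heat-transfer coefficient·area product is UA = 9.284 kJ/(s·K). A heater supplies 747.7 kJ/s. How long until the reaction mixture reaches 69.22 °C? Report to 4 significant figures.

Lumped-capacitance energy balance: M c_p dT/dt = UA(T_amb − T) + Q̇.
τ = M c_p/UA = 586.601 s; T_ss = T_amb + Q̇/UA = 10.10 + 747.7/9.284 = 90.6364 °C.
T(t) = T_ss + (T₀ − T_ss)e^(−t/τ); set T = 69.22:
t = −τ ln[(T − T_ss)/(T₀ − T_ss)] = −586.601 · ln(0.554593) = 345.813 s.

345.8 s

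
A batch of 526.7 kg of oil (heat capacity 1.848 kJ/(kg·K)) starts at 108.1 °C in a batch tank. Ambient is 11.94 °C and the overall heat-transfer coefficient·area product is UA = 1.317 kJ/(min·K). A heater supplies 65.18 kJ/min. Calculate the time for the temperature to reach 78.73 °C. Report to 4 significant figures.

M c_p dT/dt = −UA(T − T_amb) + Q̇.
τ = M c_p/UA = 739.060 min; T_ss = T_amb + Q̇/UA = 11.94 + 65.18/1.317 = 61.4313 °C.
T(t) = T_ss + (T₀ − T_ss)e^(−t/τ); set T = 78.73:
t = −τ ln[(T − T_ss)/(T₀ − T_ss)] = −739.060 · ln(0.370671) = 733.473 min.

733.5 min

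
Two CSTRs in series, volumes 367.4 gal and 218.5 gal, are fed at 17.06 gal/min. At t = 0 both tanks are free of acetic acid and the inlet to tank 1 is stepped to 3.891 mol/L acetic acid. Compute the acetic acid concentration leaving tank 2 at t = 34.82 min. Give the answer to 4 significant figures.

2.362 mol/L

Time constants: τᵢ = Vᵢ/Q for each well-mixed tank.
τ₁ = 367.4/17.06 = 21.5358 min; τ₂ = 218.5/17.06 = 12.8077 min.
Tank 1: C₁ = C_in(1 − e^(−t/τ₁)). Tank 2 (τ₁ ≠ τ₂): C₂ = C_in[1 − (τ₁ e^(−t/τ₁) − τ₂ e^(−t/τ₂))/(τ₁ − τ₂)].
At t = 34.82: e^(−t/τ₁) = 0.198524, e^(−t/τ₂) = 0.0659625.
C₂ = 3.891·[1 − (21.5358·0.198524 − 12.8077·0.0659625)/(8.72802)] = 3.891·0.606952 = 2.36165 mol/L.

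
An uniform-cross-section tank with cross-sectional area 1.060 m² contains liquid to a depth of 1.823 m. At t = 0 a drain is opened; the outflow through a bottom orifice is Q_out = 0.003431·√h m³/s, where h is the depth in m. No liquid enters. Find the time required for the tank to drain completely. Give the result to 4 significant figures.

834.3 s

Unsteady balance on liquid volume: A dh/dt = −0.003431 √h.
This is separable: 2 d(√h)/dt = −0.003431/A, so √h = √h₀ − (0.003431/(2A)) t.
Set h = 0: 2√h₀ = (0.003431/A) t_empty ⇒ t_empty = 2A√h₀/0.003431.
t_empty = 2·1.060·√1.823/0.003431 = 2.12000·1.35019/0.003431 = 834.274 s.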